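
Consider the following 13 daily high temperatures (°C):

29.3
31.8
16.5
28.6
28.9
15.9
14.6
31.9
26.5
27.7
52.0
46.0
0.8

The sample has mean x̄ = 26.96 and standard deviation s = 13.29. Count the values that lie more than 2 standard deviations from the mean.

Cutoffs: x̄ ± 2s = [0.38, 53.54].
Every value lies within the cutoffs.

0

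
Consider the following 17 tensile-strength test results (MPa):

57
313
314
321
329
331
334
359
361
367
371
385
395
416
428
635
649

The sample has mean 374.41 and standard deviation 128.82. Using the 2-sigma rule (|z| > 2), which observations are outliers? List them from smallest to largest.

57, 635, 649

Cutoffs at x̄ ± 2s: 374.41 ± 2·128.82 = [116.77, 632.05].
57: z = -2.46, |z| > 2 → outlier.
635: z = 2.02, |z| > 2 → outlier.
649: z = 2.13, |z| > 2 → outlier.
Every other value lies within [116.77, 632.05].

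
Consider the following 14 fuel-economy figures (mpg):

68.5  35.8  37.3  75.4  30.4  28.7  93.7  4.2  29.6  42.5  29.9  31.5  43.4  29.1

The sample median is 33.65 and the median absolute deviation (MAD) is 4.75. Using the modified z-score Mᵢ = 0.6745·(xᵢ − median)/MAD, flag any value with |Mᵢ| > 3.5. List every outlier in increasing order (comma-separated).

4.2, 68.5, 75.4, 93.7

|Mᵢ| > 3.5 ⇔ |xᵢ − 33.65| > 3.5·4.75/0.6745 = 24.65.
So outliers lie outside [9.00, 58.30].
4.2: M = -4.18 → outlier.
68.5: M = 4.95 → outlier.
75.4: M = 5.93 → outlier.
93.7: M = 8.53 → outlier.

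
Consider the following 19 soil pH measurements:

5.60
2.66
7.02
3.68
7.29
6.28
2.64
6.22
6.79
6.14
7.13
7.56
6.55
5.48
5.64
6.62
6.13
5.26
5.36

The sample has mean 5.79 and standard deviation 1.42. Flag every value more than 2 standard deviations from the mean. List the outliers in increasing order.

2.64, 2.66

Cutoffs at x̄ ± 2s: 5.79 ± 2·1.42 = [2.95, 8.63].
2.64: z = -2.22, |z| > 2 → outlier.
2.66: z = -2.20, |z| > 2 → outlier.
Every other value lies within [2.95, 8.63].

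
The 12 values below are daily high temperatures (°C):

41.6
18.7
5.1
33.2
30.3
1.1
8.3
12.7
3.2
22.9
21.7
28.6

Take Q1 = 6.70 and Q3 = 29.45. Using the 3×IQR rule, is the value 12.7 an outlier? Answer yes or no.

IQR = Q3 − Q1 = 29.45 − 6.70 = 22.75.
Lower fence = Q1 − 3·IQR = 6.70 − 68.25 = -61.55.
Upper fence = Q3 + 3·IQR = 29.45 + 68.25 = 97.70.
12.7 lies within [-61.55, 97.70].

no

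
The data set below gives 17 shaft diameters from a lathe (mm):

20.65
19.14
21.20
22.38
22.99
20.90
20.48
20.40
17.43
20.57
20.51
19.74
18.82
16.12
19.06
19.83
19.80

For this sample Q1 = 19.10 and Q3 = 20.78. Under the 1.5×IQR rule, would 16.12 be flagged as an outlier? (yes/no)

IQR = Q3 − Q1 = 20.78 − 19.10 = 1.68.
Lower fence = Q1 − 1.5·IQR = 19.10 − 2.52 = 16.58.
Upper fence = Q3 + 1.5·IQR = 20.78 + 2.52 = 23.30.
16.12 lies below the lower fence.

yes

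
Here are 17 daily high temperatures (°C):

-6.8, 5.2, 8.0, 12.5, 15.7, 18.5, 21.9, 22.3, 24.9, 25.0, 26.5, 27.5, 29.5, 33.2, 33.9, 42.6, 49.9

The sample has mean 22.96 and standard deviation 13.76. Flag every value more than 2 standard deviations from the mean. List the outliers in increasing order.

-6.8

Cutoffs at x̄ ± 2s: 22.96 ± 2·13.76 = [-4.56, 50.48].
-6.8: z = -2.16, |z| > 2 → outlier.
Every other value lies within [-4.56, 50.48].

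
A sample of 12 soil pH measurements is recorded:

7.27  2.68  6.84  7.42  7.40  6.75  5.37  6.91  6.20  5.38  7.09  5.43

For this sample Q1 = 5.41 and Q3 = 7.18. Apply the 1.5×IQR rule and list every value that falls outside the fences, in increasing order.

2.68

IQR = Q3 − Q1 = 7.18 − 5.41 = 1.77.
Lower fence = Q1 − 1.5·IQR = 5.41 − 2.655 = 2.755.
Upper fence = Q3 + 1.5·IQR = 7.18 + 2.655 = 9.835.
2.68 < 2.755 → outlier.
All remaining values lie within [2.755, 9.835].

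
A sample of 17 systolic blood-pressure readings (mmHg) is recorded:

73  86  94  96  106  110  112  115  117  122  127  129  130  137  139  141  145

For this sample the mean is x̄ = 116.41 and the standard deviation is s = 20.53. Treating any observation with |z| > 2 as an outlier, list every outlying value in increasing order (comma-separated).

Cutoffs at x̄ ± 2s: 116.41 ± 2·20.53 = [75.35, 157.47].
73: z = -2.11, |z| > 2 → outlier.
Every other value lies within [75.35, 157.47].

73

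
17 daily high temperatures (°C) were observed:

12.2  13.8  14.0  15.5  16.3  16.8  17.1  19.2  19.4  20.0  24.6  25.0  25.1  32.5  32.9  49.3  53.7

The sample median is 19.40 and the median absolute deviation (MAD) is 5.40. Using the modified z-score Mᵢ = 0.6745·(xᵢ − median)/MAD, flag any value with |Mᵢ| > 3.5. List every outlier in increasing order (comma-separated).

49.3, 53.7

|Mᵢ| > 3.5 ⇔ |xᵢ − 19.40| > 3.5·5.40/0.6745 = 28.02.
So outliers lie outside [-8.62, 47.42].
49.3: M = 3.73 → outlier.
53.7: M = 4.28 → outlier.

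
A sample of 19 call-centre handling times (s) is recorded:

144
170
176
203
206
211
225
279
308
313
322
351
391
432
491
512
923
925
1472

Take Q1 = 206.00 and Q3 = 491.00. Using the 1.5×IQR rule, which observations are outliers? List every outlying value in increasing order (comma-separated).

923, 925, 1472

IQR = Q3 − Q1 = 491.00 − 206.00 = 285.00.
Lower fence = Q1 − 1.5·IQR = 206.00 − 427.50 = -221.50.
Upper fence = Q3 + 1.5·IQR = 491.00 + 427.50 = 918.50.
923 > 918.50 → outlier.
925 > 918.50 → outlier.
1472 > 918.50 → outlier.
All remaining values lie within [-221.50, 918.50].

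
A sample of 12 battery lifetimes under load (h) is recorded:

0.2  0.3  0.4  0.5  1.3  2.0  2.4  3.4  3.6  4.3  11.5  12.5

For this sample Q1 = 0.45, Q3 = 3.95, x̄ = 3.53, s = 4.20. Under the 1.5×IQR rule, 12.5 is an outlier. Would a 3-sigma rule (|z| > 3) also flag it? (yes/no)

no

z = (12.5 − 3.53) / 4.20 = 2.14.
|z| = 2.14 ≤ 3.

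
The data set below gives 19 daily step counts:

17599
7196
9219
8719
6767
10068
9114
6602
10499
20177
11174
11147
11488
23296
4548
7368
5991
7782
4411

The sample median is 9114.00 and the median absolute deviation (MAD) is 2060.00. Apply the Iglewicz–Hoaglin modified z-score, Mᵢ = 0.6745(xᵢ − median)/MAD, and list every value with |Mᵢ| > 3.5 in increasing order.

|Mᵢ| > 3.5 ⇔ |xᵢ − 9114.00| > 3.5·2060.00/0.6745 = 10689.40.
So outliers lie outside [-1575.40, 19803.40].
20177: M = 3.62 → outlier.
23296: M = 4.64 → outlier.

20177, 23296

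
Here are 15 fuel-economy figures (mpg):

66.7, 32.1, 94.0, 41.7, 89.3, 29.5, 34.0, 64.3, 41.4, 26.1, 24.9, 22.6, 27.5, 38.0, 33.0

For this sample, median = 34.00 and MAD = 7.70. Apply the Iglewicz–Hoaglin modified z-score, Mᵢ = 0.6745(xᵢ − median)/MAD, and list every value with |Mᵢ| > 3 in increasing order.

89.3, 94.0

|Mᵢ| > 3 ⇔ |xᵢ − 34.00| > 3·7.70/0.6745 = 34.25.
So outliers lie outside [-0.25, 68.25].
89.3: M = 4.84 → outlier.
94.0: M = 5.26 → outlier.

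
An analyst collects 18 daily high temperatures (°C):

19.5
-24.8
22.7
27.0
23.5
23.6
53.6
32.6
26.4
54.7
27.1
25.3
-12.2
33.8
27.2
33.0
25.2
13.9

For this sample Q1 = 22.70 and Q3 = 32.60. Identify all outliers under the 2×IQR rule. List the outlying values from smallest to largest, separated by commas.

-24.8, -12.2, 53.6, 54.7

IQR = Q3 − Q1 = 32.60 − 22.70 = 9.90.
Lower fence = Q1 − 2·IQR = 22.70 − 19.80 = 2.90.
Upper fence = Q3 + 2·IQR = 32.60 + 19.80 = 52.40.
-24.8 < 2.90 → outlier.
-12.2 < 2.90 → outlier.
53.6 > 52.40 → outlier.
54.7 > 52.40 → outlier.
All remaining values lie within [2.90, 52.40].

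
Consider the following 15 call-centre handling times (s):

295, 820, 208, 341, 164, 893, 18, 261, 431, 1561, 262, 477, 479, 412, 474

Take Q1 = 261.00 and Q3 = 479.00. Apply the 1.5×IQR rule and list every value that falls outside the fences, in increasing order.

IQR = Q3 − Q1 = 479.00 − 261.00 = 218.00.
Lower fence = Q1 − 1.5·IQR = 261.00 − 327.00 = -66.00.
Upper fence = Q3 + 1.5·IQR = 479.00 + 327.00 = 806.00.
820 > 806.00 → outlier.
893 > 806.00 → outlier.
1561 > 806.00 → outlier.
All remaining values lie within [-66.00, 806.00].

820, 893, 1561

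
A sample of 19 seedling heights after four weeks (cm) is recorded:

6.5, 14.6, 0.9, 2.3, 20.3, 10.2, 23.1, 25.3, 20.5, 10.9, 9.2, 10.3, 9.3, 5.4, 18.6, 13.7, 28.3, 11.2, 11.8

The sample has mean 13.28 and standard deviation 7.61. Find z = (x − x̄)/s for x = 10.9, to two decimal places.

z = (10.9 − 13.28) / 7.61 = -0.31.

-0.31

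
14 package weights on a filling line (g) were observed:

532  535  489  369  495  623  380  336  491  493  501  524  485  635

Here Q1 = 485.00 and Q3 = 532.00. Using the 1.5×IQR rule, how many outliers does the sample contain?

5

IQR = 47.00; fences at 485.00 − 70.50 = 414.50 and 532.00 + 70.50 = 602.50.
Outside the cutoffs: 336, 369, 380, 623, 635.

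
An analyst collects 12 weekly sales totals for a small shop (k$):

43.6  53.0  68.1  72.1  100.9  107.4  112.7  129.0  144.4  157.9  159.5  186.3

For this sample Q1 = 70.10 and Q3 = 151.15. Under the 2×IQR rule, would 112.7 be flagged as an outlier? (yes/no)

IQR = Q3 − Q1 = 151.15 − 70.10 = 81.05.
Lower fence = Q1 − 2·IQR = 70.10 − 162.10 = -92.00.
Upper fence = Q3 + 2·IQR = 151.15 + 162.10 = 313.25.
112.7 lies within [-92.00, 313.25].

no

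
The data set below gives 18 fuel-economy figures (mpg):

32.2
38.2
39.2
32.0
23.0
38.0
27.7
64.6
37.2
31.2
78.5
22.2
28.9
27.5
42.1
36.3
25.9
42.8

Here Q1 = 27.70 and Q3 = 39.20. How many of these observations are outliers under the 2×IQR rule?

IQR = 11.50; fences at 27.70 − 23.00 = 4.70 and 39.20 + 23.00 = 62.20.
Outside the cutoffs: 64.6, 78.5.

2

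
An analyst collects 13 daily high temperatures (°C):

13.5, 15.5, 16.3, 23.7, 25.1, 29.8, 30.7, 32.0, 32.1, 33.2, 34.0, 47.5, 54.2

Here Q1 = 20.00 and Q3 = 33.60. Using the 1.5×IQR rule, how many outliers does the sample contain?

1

IQR = 13.60; fences at 20.00 − 20.40 = -0.40 and 33.60 + 20.40 = 54.00.
Outside the cutoffs: 54.2.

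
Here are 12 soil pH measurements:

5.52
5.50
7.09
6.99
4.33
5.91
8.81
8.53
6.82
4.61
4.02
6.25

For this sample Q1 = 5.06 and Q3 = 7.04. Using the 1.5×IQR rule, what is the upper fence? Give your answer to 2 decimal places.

IQR = Q3 − Q1 = 7.04 − 5.06 = 1.98.
Lower fence = Q1 − 1.5·IQR = 5.06 − 2.97 = 2.09.
Upper fence = Q3 + 1.5·IQR = 7.04 + 2.97 = 10.01.

10.01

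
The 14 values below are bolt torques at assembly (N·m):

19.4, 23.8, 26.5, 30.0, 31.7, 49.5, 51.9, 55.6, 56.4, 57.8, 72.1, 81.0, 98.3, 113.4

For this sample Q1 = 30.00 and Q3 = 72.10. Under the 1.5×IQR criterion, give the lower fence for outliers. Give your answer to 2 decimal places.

IQR = Q3 − Q1 = 72.10 − 30.00 = 42.10.
Lower fence = Q1 − 1.5·IQR = 30.00 − 63.15 = -33.15.
Upper fence = Q3 + 1.5·IQR = 72.10 + 63.15 = 135.25.

-33.15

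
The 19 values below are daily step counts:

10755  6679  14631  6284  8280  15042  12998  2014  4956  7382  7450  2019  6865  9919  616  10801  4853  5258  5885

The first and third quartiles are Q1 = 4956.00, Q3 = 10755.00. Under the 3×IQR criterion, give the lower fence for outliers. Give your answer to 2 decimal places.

IQR = Q3 − Q1 = 10755.00 − 4956.00 = 5799.00.
Lower fence = Q1 − 3·IQR = 4956.00 − 17397.00 = -12441.00.
Upper fence = Q3 + 3·IQR = 10755.00 + 17397.00 = 28152.00.

-12441.00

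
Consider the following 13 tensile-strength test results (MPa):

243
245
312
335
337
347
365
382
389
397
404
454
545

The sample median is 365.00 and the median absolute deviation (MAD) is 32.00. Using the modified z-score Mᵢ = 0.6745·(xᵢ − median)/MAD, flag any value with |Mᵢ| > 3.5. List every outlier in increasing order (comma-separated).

545

|Mᵢ| > 3.5 ⇔ |xᵢ − 365.00| > 3.5·32.00/0.6745 = 166.05.
So outliers lie outside [198.95, 531.05].
545: M = 3.79 → outlier.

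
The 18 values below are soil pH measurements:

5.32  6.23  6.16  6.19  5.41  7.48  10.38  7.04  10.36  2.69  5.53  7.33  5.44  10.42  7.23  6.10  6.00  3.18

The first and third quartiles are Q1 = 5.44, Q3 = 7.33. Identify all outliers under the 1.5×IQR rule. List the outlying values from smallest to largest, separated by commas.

10.36, 10.38, 10.42

IQR = Q3 − Q1 = 7.33 − 5.44 = 1.89.
Lower fence = Q1 − 1.5·IQR = 5.44 − 2.835 = 2.605.
Upper fence = Q3 + 1.5·IQR = 7.33 + 2.835 = 10.165.
10.36 > 10.165 → outlier.
10.38 > 10.165 → outlier.
10.42 > 10.165 → outlier.
All remaining values lie within [2.605, 10.165].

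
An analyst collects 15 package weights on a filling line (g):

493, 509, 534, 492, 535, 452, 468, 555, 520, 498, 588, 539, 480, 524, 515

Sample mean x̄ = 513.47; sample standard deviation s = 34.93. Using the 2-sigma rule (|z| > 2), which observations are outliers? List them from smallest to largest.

588

Cutoffs at x̄ ± 2s: 513.47 ± 2·34.93 = [443.61, 583.33].
588: z = 2.13, |z| > 2 → outlier.
Every other value lies within [443.61, 583.33].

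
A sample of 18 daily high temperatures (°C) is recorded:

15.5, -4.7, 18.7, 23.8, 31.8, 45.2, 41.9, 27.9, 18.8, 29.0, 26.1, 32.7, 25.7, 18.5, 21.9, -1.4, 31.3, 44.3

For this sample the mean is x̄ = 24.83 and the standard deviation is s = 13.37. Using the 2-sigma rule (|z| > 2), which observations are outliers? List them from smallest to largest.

-4.7

Cutoffs at x̄ ± 2s: 24.83 ± 2·13.37 = [-1.91, 51.57].
-4.7: z = -2.21, |z| > 2 → outlier.
Every other value lies within [-1.91, 51.57].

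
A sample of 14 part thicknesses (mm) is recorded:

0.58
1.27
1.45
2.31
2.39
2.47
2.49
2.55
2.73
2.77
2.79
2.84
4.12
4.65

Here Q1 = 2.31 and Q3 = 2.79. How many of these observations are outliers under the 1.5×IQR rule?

5

IQR = 0.48; fences at 2.31 − 0.72 = 1.59 and 2.79 + 0.72 = 3.51.
Outside the cutoffs: 0.58, 1.27, 1.45, 4.12, 4.65.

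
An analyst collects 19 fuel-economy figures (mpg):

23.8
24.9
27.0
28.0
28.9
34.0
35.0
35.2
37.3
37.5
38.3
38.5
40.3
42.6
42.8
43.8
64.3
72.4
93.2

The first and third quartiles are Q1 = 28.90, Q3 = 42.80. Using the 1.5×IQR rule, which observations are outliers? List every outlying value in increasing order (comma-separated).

IQR = Q3 − Q1 = 42.80 − 28.90 = 13.90.
Lower fence = Q1 − 1.5·IQR = 28.90 − 20.85 = 8.05.
Upper fence = Q3 + 1.5·IQR = 42.80 + 20.85 = 63.65.
64.3 > 63.65 → outlier.
72.4 > 63.65 → outlier.
93.2 > 63.65 → outlier.
All remaining values lie within [8.05, 63.65].

64.3, 72.4, 93.2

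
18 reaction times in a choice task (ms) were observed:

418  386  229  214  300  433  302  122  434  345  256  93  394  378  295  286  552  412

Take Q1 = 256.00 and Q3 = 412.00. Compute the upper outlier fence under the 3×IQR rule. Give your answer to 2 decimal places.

880.00

IQR = Q3 − Q1 = 412.00 − 256.00 = 156.00.
Lower fence = Q1 − 3·IQR = 256.00 − 468.00 = -212.00.
Upper fence = Q3 + 3·IQR = 412.00 + 468.00 = 880.00.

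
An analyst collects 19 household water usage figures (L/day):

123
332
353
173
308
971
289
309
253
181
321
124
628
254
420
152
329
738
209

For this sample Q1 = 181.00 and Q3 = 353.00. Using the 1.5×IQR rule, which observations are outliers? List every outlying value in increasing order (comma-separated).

628, 738, 971

IQR = Q3 − Q1 = 353.00 − 181.00 = 172.00.
Lower fence = Q1 − 1.5·IQR = 181.00 − 258.00 = -77.00.
Upper fence = Q3 + 1.5·IQR = 353.00 + 258.00 = 611.00.
628 > 611.00 → outlier.
738 > 611.00 → outlier.
971 > 611.00 → outlier.
All remaining values lie within [-77.00, 611.00].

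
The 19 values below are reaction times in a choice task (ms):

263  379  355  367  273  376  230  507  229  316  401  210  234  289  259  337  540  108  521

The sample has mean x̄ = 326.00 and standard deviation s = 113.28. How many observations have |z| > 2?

Cutoffs: x̄ ± 2s = [99.44, 552.56].
Every value lies within the cutoffs.

0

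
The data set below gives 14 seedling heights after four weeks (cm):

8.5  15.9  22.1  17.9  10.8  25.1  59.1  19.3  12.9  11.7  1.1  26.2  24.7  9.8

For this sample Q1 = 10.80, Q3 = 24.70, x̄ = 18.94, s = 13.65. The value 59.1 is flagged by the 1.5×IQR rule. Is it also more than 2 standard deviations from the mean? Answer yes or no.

yes

z = (59.1 − 18.94) / 13.65 = 2.94.
|z| = 2.94 > 2.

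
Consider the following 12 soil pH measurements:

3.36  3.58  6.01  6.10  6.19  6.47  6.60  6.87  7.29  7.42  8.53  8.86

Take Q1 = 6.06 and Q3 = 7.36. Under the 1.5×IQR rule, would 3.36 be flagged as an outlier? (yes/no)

IQR = Q3 − Q1 = 7.36 − 6.06 = 1.30.
Lower fence = Q1 − 1.5·IQR = 6.06 − 1.95 = 4.11.
Upper fence = Q3 + 1.5·IQR = 7.36 + 1.95 = 9.31.
3.36 lies below the lower fence.

yes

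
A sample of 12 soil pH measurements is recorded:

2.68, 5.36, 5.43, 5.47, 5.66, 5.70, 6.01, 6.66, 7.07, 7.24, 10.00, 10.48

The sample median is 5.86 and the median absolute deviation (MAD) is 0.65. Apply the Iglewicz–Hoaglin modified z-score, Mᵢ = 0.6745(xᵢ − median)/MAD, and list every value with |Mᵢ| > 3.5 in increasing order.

|Mᵢ| > 3.5 ⇔ |xᵢ − 5.86| > 3.5·0.65/0.6745 = 3.37.
So outliers lie outside [2.49, 9.23].
10.00: M = 4.30 → outlier.
10.48: M = 4.79 → outlier.

10.00, 10.48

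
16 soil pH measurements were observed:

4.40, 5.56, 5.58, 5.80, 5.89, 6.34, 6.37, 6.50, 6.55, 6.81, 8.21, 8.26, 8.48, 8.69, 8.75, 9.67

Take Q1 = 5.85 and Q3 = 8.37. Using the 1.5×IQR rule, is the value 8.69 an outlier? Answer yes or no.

no

IQR = Q3 − Q1 = 8.37 − 5.85 = 2.52.
Lower fence = Q1 − 1.5·IQR = 5.85 − 3.78 = 2.07.
Upper fence = Q3 + 1.5·IQR = 8.37 + 3.78 = 12.15.
8.69 lies within [2.07, 12.15].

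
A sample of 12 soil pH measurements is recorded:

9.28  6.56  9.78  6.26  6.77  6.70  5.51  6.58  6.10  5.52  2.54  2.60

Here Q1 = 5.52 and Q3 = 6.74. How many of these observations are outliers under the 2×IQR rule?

4

IQR = 1.22; fences at 5.52 − 2.44 = 3.08 and 6.74 + 2.44 = 9.18.
Outside the cutoffs: 2.54, 2.60, 9.28, 9.78.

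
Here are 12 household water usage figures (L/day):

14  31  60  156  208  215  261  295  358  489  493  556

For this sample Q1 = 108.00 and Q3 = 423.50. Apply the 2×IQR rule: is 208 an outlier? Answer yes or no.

IQR = Q3 − Q1 = 423.50 − 108.00 = 315.50.
Lower fence = Q1 − 2·IQR = 108.00 − 631.00 = -523.00.
Upper fence = Q3 + 2·IQR = 423.50 + 631.00 = 1054.50.
208 lies within [-523.00, 1054.50].

no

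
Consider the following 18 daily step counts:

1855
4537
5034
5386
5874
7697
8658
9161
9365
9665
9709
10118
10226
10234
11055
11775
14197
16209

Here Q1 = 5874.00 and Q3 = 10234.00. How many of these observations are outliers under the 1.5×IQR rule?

IQR = 4360.00; fences at 5874.00 − 6540.00 = -666.00 and 10234.00 + 6540.00 = 16774.00.
Every value lies within the cutoffs.

0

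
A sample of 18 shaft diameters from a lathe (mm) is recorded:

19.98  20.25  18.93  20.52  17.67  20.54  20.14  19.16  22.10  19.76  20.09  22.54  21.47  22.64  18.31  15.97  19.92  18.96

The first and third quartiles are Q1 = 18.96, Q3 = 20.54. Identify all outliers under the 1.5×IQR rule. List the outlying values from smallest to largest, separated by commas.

15.97

IQR = Q3 − Q1 = 20.54 − 18.96 = 1.58.
Lower fence = Q1 − 1.5·IQR = 18.96 − 2.37 = 16.59.
Upper fence = Q3 + 1.5·IQR = 20.54 + 2.37 = 22.91.
15.97 < 16.59 → outlier.
All remaining values lie within [16.59, 22.91].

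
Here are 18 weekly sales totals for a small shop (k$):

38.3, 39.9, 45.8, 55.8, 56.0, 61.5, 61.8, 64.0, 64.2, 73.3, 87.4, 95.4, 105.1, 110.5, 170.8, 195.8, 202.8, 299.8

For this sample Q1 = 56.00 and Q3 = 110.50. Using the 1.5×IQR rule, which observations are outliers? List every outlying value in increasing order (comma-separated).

IQR = Q3 − Q1 = 110.50 − 56.00 = 54.50.
Lower fence = Q1 − 1.5·IQR = 56.00 − 81.75 = -25.75.
Upper fence = Q3 + 1.5·IQR = 110.50 + 81.75 = 192.25.
195.8 > 192.25 → outlier.
202.8 > 192.25 → outlier.
299.8 > 192.25 → outlier.
All remaining values lie within [-25.75, 192.25].

195.8, 202.8, 299.8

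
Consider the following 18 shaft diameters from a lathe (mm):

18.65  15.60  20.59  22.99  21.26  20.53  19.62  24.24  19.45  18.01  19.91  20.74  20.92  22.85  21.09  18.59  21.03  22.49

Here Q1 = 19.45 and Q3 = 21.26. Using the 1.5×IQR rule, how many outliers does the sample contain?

2

IQR = 1.81; fences at 19.45 − 2.715 = 16.735 and 21.26 + 2.715 = 23.975.
Outside the cutoffs: 15.60, 24.24.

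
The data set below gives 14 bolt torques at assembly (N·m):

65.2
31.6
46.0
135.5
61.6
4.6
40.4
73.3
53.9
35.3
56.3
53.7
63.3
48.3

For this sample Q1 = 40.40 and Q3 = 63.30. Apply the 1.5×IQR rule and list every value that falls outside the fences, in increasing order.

IQR = Q3 − Q1 = 63.30 − 40.40 = 22.90.
Lower fence = Q1 − 1.5·IQR = 40.40 − 34.35 = 6.05.
Upper fence = Q3 + 1.5·IQR = 63.30 + 34.35 = 97.65.
4.6 < 6.05 → outlier.
135.5 > 97.65 → outlier.
All remaining values lie within [6.05, 97.65].

4.6, 135.5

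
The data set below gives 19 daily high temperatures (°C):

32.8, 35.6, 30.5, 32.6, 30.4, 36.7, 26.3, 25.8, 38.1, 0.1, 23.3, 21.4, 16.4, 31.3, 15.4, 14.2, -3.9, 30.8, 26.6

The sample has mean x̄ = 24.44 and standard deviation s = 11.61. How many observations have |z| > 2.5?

0

Cutoffs: x̄ ± 2.5s = [-4.585, 53.465].
Every value lies within the cutoffs.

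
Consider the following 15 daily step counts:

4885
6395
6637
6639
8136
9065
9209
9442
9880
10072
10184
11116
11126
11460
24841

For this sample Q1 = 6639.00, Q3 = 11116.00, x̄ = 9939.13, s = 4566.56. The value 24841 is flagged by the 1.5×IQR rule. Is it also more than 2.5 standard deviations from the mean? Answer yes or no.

yes

z = (24841 − 9939.13) / 4566.56 = 3.26.
|z| = 3.26 > 2.5.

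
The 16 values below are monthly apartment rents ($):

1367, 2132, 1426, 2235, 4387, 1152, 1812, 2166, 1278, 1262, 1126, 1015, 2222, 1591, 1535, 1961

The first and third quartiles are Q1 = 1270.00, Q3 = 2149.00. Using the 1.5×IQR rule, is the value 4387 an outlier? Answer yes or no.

IQR = Q3 − Q1 = 2149.00 − 1270.00 = 879.00.
Lower fence = Q1 − 1.5·IQR = 1270.00 − 1318.50 = -48.50.
Upper fence = Q3 + 1.5·IQR = 2149.00 + 1318.50 = 3467.50.
4387 lies above the upper fence.

yes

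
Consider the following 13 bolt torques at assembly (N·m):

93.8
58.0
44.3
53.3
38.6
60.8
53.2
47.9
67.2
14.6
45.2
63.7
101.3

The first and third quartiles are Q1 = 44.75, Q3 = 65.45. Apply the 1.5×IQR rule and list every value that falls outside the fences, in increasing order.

IQR = Q3 − Q1 = 65.45 − 44.75 = 20.70.
Lower fence = Q1 − 1.5·IQR = 44.75 − 31.05 = 13.70.
Upper fence = Q3 + 1.5·IQR = 65.45 + 31.05 = 96.50.
101.3 > 96.50 → outlier.
All remaining values lie within [13.70, 96.50].

101.3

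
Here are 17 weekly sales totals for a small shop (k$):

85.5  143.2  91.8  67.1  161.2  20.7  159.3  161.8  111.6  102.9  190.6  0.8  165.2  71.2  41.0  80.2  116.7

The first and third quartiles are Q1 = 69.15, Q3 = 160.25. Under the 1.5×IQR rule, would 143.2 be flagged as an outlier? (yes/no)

no

IQR = Q3 − Q1 = 160.25 − 69.15 = 91.10.
Lower fence = Q1 − 1.5·IQR = 69.15 − 136.65 = -67.50.
Upper fence = Q3 + 1.5·IQR = 160.25 + 136.65 = 296.90.
143.2 lies within [-67.50, 296.90].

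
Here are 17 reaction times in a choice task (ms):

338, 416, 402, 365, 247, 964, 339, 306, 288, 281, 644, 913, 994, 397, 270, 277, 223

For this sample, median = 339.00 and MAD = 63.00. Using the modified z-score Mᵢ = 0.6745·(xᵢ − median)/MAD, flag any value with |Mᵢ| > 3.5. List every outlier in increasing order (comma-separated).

|Mᵢ| > 3.5 ⇔ |xᵢ − 339.00| > 3.5·63.00/0.6745 = 326.91.
So outliers lie outside [12.09, 665.91].
913: M = 6.15 → outlier.
964: M = 6.69 → outlier.
994: M = 7.01 → outlier.

913, 964, 994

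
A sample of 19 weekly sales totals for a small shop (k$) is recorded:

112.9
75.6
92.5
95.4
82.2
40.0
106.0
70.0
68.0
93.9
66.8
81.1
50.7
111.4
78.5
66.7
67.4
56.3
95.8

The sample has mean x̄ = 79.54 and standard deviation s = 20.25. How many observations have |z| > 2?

Cutoffs: x̄ ± 2s = [39.04, 120.04].
Every value lies within the cutoffs.

0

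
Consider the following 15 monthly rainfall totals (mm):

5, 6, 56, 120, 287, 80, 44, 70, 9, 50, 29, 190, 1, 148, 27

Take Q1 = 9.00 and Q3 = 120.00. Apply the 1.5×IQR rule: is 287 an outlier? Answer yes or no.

IQR = Q3 − Q1 = 120.00 − 9.00 = 111.00.
Lower fence = Q1 − 1.5·IQR = 9.00 − 166.50 = -157.50.
Upper fence = Q3 + 1.5·IQR = 120.00 + 166.50 = 286.50.
287 lies above the upper fence.

yes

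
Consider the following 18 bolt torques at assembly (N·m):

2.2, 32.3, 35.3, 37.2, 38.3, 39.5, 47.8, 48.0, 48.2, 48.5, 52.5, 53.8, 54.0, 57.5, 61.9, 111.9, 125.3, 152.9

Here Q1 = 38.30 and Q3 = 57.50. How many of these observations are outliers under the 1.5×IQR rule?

IQR = 19.20; fences at 38.30 − 28.80 = 9.50 and 57.50 + 28.80 = 86.30.
Outside the cutoffs: 2.2, 111.9, 125.3, 152.9.

4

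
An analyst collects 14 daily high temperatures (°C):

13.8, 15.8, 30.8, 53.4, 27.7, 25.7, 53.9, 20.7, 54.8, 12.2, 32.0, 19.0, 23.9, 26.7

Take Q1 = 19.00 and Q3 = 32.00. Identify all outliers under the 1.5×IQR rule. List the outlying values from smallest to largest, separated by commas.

IQR = Q3 − Q1 = 32.00 − 19.00 = 13.00.
Lower fence = Q1 − 1.5·IQR = 19.00 − 19.50 = -0.50.
Upper fence = Q3 + 1.5·IQR = 32.00 + 19.50 = 51.50.
53.4 > 51.50 → outlier.
53.9 > 51.50 → outlier.
54.8 > 51.50 → outlier.
All remaining values lie within [-0.50, 51.50].

53.4, 53.9, 54.8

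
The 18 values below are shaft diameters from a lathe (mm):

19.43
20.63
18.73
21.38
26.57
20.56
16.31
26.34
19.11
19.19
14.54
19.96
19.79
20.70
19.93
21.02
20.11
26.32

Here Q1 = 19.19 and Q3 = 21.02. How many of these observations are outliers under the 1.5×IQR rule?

5

IQR = 1.83; fences at 19.19 − 2.745 = 16.445 and 21.02 + 2.745 = 23.765.
Outside the cutoffs: 14.54, 16.31, 26.32, 26.34, 26.57.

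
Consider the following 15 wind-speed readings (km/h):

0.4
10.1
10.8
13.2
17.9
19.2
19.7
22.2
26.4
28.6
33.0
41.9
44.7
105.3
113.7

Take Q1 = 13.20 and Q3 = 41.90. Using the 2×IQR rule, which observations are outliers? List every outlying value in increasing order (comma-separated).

IQR = Q3 − Q1 = 41.90 − 13.20 = 28.70.
Lower fence = Q1 − 2·IQR = 13.20 − 57.40 = -44.20.
Upper fence = Q3 + 2·IQR = 41.90 + 57.40 = 99.30.
105.3 > 99.30 → outlier.
113.7 > 99.30 → outlier.
All remaining values lie within [-44.20, 99.30].

105.3, 113.7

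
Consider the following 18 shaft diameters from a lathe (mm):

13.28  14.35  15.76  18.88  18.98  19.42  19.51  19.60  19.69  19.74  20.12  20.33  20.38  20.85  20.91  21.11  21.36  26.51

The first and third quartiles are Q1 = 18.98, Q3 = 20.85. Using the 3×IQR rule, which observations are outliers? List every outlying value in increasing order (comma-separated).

13.28, 26.51

IQR = Q3 − Q1 = 20.85 − 18.98 = 1.87.
Lower fence = Q1 − 3·IQR = 18.98 − 5.61 = 13.37.
Upper fence = Q3 + 3·IQR = 20.85 + 5.61 = 26.46.
13.28 < 13.37 → outlier.
26.51 > 26.46 → outlier.
All remaining values lie within [13.37, 26.46].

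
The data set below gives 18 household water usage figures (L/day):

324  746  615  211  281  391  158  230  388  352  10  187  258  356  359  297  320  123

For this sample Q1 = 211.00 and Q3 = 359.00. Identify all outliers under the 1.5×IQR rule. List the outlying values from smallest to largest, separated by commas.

IQR = Q3 − Q1 = 359.00 − 211.00 = 148.00.
Lower fence = Q1 − 1.5·IQR = 211.00 − 222.00 = -11.00.
Upper fence = Q3 + 1.5·IQR = 359.00 + 222.00 = 581.00.
615 > 581.00 → outlier.
746 > 581.00 → outlier.
All remaining values lie within [-11.00, 581.00].

615, 746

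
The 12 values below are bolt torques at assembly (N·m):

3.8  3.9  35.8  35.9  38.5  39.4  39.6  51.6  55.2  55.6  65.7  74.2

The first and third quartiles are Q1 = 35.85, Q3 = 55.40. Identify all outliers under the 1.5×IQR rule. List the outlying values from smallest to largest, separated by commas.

IQR = Q3 − Q1 = 55.40 − 35.85 = 19.55.
Lower fence = Q1 − 1.5·IQR = 35.85 − 29.325 = 6.525.
Upper fence = Q3 + 1.5·IQR = 55.40 + 29.325 = 84.725.
3.8 < 6.525 → outlier.
3.9 < 6.525 → outlier.
All remaining values lie within [6.525, 84.725].

3.8, 3.9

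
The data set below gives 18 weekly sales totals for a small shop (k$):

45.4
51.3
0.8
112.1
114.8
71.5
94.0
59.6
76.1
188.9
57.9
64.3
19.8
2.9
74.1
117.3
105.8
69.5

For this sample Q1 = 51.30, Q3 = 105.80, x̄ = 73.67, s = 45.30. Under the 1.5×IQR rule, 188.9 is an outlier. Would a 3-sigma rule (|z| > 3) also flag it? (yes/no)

z = (188.9 − 73.67) / 45.30 = 2.54.
|z| = 2.54 ≤ 3.

no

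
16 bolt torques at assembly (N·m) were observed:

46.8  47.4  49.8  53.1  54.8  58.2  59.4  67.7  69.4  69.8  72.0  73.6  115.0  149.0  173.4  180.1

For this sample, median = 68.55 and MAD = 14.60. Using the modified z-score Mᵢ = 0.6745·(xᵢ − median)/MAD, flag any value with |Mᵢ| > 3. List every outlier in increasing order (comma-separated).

|Mᵢ| > 3 ⇔ |xᵢ − 68.55| > 3·14.60/0.6745 = 64.94.
So outliers lie outside [3.61, 133.49].
149.0: M = 3.72 → outlier.
173.4: M = 4.84 → outlier.
180.1: M = 5.15 → outlier.

149.0, 173.4, 180.1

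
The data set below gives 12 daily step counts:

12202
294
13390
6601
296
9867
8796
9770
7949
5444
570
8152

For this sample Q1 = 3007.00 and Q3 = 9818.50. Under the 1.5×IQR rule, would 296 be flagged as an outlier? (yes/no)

IQR = Q3 − Q1 = 9818.50 − 3007.00 = 6811.50.
Lower fence = Q1 − 1.5·IQR = 3007.00 − 10217.25 = -7210.25.
Upper fence = Q3 + 1.5·IQR = 9818.50 + 10217.25 = 20035.75.
296 lies within [-7210.25, 20035.75].

no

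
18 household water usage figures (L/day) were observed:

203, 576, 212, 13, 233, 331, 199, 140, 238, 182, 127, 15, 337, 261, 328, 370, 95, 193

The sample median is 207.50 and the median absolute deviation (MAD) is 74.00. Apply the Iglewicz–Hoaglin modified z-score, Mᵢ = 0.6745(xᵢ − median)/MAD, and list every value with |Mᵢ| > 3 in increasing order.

|Mᵢ| > 3 ⇔ |xᵢ − 207.50| > 3·74.00/0.6745 = 329.13.
So outliers lie outside [-121.63, 536.63].
576: M = 3.36 → outlier.

576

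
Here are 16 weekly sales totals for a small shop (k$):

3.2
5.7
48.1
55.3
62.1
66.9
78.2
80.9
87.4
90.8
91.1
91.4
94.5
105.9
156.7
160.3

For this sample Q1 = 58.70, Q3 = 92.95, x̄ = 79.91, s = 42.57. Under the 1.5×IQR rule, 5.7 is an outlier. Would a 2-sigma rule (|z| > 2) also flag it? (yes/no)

z = (5.7 − 79.91) / 42.57 = -1.74.
|z| = 1.74 ≤ 2.

no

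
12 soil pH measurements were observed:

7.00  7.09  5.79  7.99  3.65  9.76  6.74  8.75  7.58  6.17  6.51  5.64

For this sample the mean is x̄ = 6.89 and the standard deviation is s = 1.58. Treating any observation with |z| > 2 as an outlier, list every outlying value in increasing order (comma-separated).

Cutoffs at x̄ ± 2s: 6.89 ± 2·1.58 = [3.73, 10.05].
3.65: z = -2.05, |z| > 2 → outlier.
Every other value lies within [3.73, 10.05].

3.65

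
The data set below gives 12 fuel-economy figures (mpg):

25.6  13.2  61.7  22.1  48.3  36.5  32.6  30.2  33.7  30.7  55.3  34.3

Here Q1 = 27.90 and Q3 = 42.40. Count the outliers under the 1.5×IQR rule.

0

IQR = 14.50; fences at 27.90 − 21.75 = 6.15 and 42.40 + 21.75 = 64.15.
Every value lies within the cutoffs.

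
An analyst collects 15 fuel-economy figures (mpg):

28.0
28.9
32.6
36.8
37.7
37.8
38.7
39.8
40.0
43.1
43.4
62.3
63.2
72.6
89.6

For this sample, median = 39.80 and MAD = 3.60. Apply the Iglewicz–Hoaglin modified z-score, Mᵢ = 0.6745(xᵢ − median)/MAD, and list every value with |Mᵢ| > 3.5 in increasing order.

|Mᵢ| > 3.5 ⇔ |xᵢ − 39.80| > 3.5·3.60/0.6745 = 18.68.
So outliers lie outside [21.12, 58.48].
62.3: M = 4.22 → outlier.
63.2: M = 4.38 → outlier.
72.6: M = 6.15 → outlier.
89.6: M = 9.33 → outlier.

62.3, 63.2, 72.6, 89.6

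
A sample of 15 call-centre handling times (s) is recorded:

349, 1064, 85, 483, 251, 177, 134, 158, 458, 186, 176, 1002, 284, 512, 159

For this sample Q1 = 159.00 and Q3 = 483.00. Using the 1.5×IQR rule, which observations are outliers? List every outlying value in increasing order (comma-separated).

1002, 1064

IQR = Q3 − Q1 = 483.00 − 159.00 = 324.00.
Lower fence = Q1 − 1.5·IQR = 159.00 − 486.00 = -327.00.
Upper fence = Q3 + 1.5·IQR = 483.00 + 486.00 = 969.00.
1002 > 969.00 → outlier.
1064 > 969.00 → outlier.
All remaining values lie within [-327.00, 969.00].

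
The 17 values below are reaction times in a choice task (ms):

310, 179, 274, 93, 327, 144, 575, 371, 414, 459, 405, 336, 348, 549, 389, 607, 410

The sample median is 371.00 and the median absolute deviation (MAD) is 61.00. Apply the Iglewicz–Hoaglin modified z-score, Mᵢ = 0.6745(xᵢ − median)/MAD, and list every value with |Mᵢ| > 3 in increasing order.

|Mᵢ| > 3 ⇔ |xᵢ − 371.00| > 3·61.00/0.6745 = 271.31.
So outliers lie outside [99.69, 642.31].
93: M = -3.07 → outlier.

93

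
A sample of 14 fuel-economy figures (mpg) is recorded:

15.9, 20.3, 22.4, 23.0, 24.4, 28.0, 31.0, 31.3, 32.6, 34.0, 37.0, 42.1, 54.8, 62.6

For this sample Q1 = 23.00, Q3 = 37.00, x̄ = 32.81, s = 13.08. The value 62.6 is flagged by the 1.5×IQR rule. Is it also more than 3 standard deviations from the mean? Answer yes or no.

no

z = (62.6 − 32.81) / 13.08 = 2.28.
|z| = 2.28 ≤ 3.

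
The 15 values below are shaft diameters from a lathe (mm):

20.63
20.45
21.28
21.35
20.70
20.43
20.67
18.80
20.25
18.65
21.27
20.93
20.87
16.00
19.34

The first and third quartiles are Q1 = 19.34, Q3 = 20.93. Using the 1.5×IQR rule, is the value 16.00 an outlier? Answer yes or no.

yes

IQR = Q3 − Q1 = 20.93 − 19.34 = 1.59.
Lower fence = Q1 − 1.5·IQR = 19.34 − 2.385 = 16.955.
Upper fence = Q3 + 1.5·IQR = 20.93 + 2.385 = 23.315.
16.00 lies below the lower fence.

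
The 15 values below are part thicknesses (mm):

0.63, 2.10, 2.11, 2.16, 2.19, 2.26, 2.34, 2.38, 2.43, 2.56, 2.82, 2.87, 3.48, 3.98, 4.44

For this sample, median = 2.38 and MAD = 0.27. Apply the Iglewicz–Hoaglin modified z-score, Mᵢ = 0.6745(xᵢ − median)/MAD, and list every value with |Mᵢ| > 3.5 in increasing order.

0.63, 3.98, 4.44

|Mᵢ| > 3.5 ⇔ |xᵢ − 2.38| > 3.5·0.27/0.6745 = 1.40.
So outliers lie outside [0.98, 3.78].
0.63: M = -4.37 → outlier.
3.98: M = 4.00 → outlier.
4.44: M = 5.15 → outlier.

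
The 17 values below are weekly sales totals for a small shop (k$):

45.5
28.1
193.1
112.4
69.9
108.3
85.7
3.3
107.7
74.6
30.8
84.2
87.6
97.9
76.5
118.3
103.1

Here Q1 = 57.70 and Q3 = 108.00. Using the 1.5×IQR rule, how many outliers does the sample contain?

IQR = 50.30; fences at 57.70 − 75.45 = -17.75 and 108.00 + 75.45 = 183.45.
Outside the cutoffs: 193.1.

1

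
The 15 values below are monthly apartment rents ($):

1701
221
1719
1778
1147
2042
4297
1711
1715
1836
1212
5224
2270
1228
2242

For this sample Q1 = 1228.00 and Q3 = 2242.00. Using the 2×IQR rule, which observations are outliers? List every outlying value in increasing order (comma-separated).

4297, 5224

IQR = Q3 − Q1 = 2242.00 − 1228.00 = 1014.00.
Lower fence = Q1 − 2·IQR = 1228.00 − 2028.00 = -800.00.
Upper fence = Q3 + 2·IQR = 2242.00 + 2028.00 = 4270.00.
4297 > 4270.00 → outlier.
5224 > 4270.00 → outlier.
All remaining values lie within [-800.00, 4270.00].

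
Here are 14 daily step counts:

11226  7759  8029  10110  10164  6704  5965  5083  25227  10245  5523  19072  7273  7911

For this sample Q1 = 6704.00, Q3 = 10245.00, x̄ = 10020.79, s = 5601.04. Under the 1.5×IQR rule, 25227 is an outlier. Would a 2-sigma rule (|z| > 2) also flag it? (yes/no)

z = (25227 − 10020.79) / 5601.04 = 2.71.
|z| = 2.71 > 2.

yes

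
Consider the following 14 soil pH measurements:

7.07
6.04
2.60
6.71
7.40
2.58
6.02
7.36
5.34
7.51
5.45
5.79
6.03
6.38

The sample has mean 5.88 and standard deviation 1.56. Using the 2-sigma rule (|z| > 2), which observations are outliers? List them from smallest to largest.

2.58, 2.60

Cutoffs at x̄ ± 2s: 5.88 ± 2·1.56 = [2.76, 9.00].
2.58: z = -2.12, |z| > 2 → outlier.
2.60: z = -2.10, |z| > 2 → outlier.
Every other value lies within [2.76, 9.00].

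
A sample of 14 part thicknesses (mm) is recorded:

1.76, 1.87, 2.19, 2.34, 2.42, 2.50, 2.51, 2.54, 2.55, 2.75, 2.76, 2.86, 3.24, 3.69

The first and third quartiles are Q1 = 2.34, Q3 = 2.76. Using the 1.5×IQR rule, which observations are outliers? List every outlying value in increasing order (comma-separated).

3.69

IQR = Q3 − Q1 = 2.76 − 2.34 = 0.42.
Lower fence = Q1 − 1.5·IQR = 2.34 − 0.63 = 1.71.
Upper fence = Q3 + 1.5·IQR = 2.76 + 0.63 = 3.39.
3.69 > 3.39 → outlier.
All remaining values lie within [1.71, 3.39].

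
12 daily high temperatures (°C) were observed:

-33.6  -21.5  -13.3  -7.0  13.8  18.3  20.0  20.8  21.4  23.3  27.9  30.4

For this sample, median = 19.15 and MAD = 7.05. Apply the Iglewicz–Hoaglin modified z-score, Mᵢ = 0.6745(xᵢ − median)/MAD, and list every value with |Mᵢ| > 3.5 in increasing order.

-33.6, -21.5

|Mᵢ| > 3.5 ⇔ |xᵢ − 19.15| > 3.5·7.05/0.6745 = 36.58.
So outliers lie outside [-17.43, 55.73].
-33.6: M = -5.05 → outlier.
-21.5: M = -3.89 → outlier.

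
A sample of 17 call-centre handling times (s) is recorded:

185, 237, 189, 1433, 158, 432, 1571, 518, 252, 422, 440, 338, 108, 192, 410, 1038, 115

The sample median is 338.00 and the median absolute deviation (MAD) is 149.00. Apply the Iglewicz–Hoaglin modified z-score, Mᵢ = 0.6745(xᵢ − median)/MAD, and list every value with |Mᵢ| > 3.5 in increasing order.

|Mᵢ| > 3.5 ⇔ |xᵢ − 338.00| > 3.5·149.00/0.6745 = 773.17.
So outliers lie outside [-435.17, 1111.17].
1433: M = 4.96 → outlier.
1571: M = 5.58 → outlier.

1433, 1571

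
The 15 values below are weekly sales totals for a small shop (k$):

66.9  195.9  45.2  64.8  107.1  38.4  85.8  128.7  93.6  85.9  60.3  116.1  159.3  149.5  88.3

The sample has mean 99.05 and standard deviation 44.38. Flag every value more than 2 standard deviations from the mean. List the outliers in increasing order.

Cutoffs at x̄ ± 2s: 99.05 ± 2·44.38 = [10.29, 187.81].
195.9: z = 2.18, |z| > 2 → outlier.
Every other value lies within [10.29, 187.81].

195.9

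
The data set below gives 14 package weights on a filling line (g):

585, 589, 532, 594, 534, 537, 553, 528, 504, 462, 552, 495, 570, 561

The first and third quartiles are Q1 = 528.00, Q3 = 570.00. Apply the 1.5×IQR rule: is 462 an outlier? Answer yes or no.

IQR = Q3 − Q1 = 570.00 − 528.00 = 42.00.
Lower fence = Q1 − 1.5·IQR = 528.00 − 63.00 = 465.00.
Upper fence = Q3 + 1.5·IQR = 570.00 + 63.00 = 633.00.
462 lies below the lower fence.

yes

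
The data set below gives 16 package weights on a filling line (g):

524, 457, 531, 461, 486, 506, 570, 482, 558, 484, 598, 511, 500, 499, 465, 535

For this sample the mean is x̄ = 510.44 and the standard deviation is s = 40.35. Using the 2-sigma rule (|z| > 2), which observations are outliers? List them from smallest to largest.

Cutoffs at x̄ ± 2s: 510.44 ± 2·40.35 = [429.74, 591.14].
598: z = 2.17, |z| > 2 → outlier.
Every other value lies within [429.74, 591.14].

598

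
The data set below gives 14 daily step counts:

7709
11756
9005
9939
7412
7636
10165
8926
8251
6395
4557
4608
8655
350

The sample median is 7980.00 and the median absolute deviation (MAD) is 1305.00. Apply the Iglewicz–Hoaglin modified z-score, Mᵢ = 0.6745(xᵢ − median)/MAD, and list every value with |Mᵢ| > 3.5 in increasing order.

|Mᵢ| > 3.5 ⇔ |xᵢ − 7980.00| > 3.5·1305.00/0.6745 = 6771.68.
So outliers lie outside [1208.32, 14751.68].
350: M = -3.94 → outlier.

350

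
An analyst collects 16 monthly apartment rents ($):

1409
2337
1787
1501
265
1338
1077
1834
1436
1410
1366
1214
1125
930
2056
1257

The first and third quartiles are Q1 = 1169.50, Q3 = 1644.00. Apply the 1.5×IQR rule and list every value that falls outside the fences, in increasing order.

265

IQR = Q3 − Q1 = 1644.00 − 1169.50 = 474.50.
Lower fence = Q1 − 1.5·IQR = 1169.50 − 711.75 = 457.75.
Upper fence = Q3 + 1.5·IQR = 1644.00 + 711.75 = 2355.75.
265 < 457.75 → outlier.
All remaining values lie within [457.75, 2355.75].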